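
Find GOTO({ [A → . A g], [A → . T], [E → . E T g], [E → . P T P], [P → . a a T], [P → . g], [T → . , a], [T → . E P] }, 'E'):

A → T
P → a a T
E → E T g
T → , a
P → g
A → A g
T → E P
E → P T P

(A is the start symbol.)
{ [E → . E T g], [E → . P T P], [E → E . T g], [P → . a a T], [P → . g], [T → . , a], [T → . E P], [T → E . P] }

GOTO(I, 'E') = CLOSURE({ [A → αX.β] : [A → α.Xβ] ∈ I, X = 'E' })

Items with dot before 'E', with the dot advanced:
  [E → . E T g] → [E → E . T g]
  [T → . E P] → [T → E . P]
Closure of the advanced items:
  [E → E . T g] has the dot before T: add [T → . , a], [T → . E P]
  [T → E . P] has the dot before P: add [P → . a a T], [P → . g]
  [T → . E P] has the dot before E: add [E → . E T g], [E → . P T P]

GOTO = { [E → . E T g], [E → . P T P], [E → E . T g], [P → . a a T], [P → . g], [T → . , a], [T → . E P], [T → E . P] }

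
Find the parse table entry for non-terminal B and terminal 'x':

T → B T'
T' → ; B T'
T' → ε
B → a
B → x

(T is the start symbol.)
To find M[B, 'x'], we find productions for B where 'x' is in the predict set (PREDICT(N → α) = (FIRST(α) \ {ε}) ∪ (FOLLOW(N) if α ⇒* ε)).

B → a: PREDICT = { 'a' }
B → x: PREDICT = { 'x' }
  'x' is in predict set, so this production goes in M[B, 'x']

M[B, 'x'] = B → x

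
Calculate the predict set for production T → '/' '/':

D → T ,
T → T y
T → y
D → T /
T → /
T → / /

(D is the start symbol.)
{ '/' }

PREDICT(T → '/' '/') = (FIRST(RHS) \ {ε}) ∪ (FOLLOW(T) if ε ∈ FIRST(RHS), i.e. RHS ⇒* ε)
FIRST('/' '/') = { '/' }
ε ∉ FIRST('/' '/'), so FOLLOW(T) is not added.
PREDICT(T → '/' '/') = { '/' }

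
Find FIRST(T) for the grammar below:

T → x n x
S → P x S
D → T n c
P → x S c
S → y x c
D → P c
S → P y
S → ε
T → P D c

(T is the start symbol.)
{ 'x' }

To compute FIRST(T), examine every production with T on the left-hand side, reading each right-hand side left to right until a non-nullable symbol is reached.

FIRST sets of the other non-terminals involved (by the same procedure, iterated to a fixed point):
  FIRST(P) = { 'x' }

From T → x n x:
  - x is a terminal: add 'x' and stop
From T → P D c:
  - P is a non-terminal: add FIRST(P) \ {ε} = { 'x' }
    P is not nullable, so stop

Collecting: FIRST(T) = { 'x' }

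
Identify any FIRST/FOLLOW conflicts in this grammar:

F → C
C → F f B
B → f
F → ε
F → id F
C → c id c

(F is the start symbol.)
Nullable non-terminals: F.
FIRST sets used below: FIRST(C) = { 'c', 'f', 'id' }

F: nullable alternative(s) F → ε; FOLLOW(F) = { $, 'f' }
  F → C: FIRST \ {ε} = { 'c', 'f', 'id' } — overlaps FOLLOW(F) on { 'f' }: CONFLICT
  F → ε: FIRST \ {ε} = { } — this is the only nullable alternative, skip
  F → id F: FIRST \ {ε} = { 'id' } — disjoint from FOLLOW(F)

B, C have no nullable alternative, so no FIRST/FOLLOW check is needed there.

So the grammar has 1 FIRST/FOLLOW conflict (marked CONFLICT above).

Answer: Yes. F → C with FOLLOW(F) on { 'f' }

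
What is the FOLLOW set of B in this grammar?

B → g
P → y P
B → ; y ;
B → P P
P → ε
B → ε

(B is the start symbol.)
To compute FOLLOW(B), find every occurrence of B on a right-hand side N → α B β: add FIRST(β) \ {ε}, and if β is empty or nullable also add FOLLOW(N). Iterate to a fixed point.

B is the start symbol, so $ ∈ FOLLOW(B).
B does not occur on any right-hand side.

Taking the union: FOLLOW(B) = { $ }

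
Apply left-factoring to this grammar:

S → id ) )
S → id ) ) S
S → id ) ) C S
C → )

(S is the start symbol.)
S → id ) ) S'
S' → ε
S' → S
S' → C S
C → )

Left-factoring transforms A → αβ₁ | αβ₂ into A → αA' and A' → β₁ | β₂
(α is the longest common prefix among the alternatives). Repeat until
no nonterminal has two alternatives with a common prefix.

Round 1: S has alternatives sharing prefix 'id ) )'. Introduce S': S → id ) ) S'
  Add: S' → ε
  Add: S' → S
  Add: S' → C S

No remaining common prefixes — done.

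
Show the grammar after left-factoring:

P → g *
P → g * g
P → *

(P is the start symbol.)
P → g * P'
P' → ε
P' → g
P → *

Left-factoring transforms A → αβ₁ | αβ₂ into A → αA' and A' → β₁ | β₂
(α is the longest common prefix among the alternatives). Repeat until
no nonterminal has two alternatives with a common prefix.

Round 1: P has alternatives sharing prefix 'g *'. Introduce P': P → g * P'
  Add: P' → ε
  Add: P' → g

No remaining common prefixes — done.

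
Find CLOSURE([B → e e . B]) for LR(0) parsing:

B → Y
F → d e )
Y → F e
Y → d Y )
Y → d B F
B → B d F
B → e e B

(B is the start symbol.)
{ [B → . B d F], [B → . Y], [B → . e e B], [B → e e . B], [F → . d e )], [Y → . F e], [Y → . d B F], [Y → . d Y )] }

Start with: [B → e e . B]
  [B → e e . B] has the dot before B: add [B → . Y], [B → . B d F], [B → . e e B]
  [B → . Y] has the dot before Y: add [Y → . F e], [Y → . d Y )], [Y → . d B F]
  [Y → . F e] has the dot before F: add [F → . d e )]
No further items can be added.

CLOSURE = { [B → . B d F], [B → . Y], [B → . e e B], [B → e e . B], [F → . d e )], [Y → . F e], [Y → . d B F], [Y → . d Y )] }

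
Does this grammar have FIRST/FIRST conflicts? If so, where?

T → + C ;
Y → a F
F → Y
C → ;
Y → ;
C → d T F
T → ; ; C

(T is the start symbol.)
No FIRST/FIRST conflicts.

A FIRST/FIRST conflict occurs when two productions N → α and N → β for the same non-terminal have FIRST(α) ∩ FIRST(β) ≠ ∅ (with ε ∈ FIRST of a nullable right-hand side, so two nullable alternatives also conflict).

Productions for T:
  T → + C ;: FIRST = { '+' }
  T → ; ; C: FIRST = { ';' }
Productions for Y:
  Y → a F: FIRST = { 'a' }
  Y → ;: FIRST = { ';' }
Productions for C:
  C → ;: FIRST = { ';' }
  C → d T F: FIRST = { 'd' }
F has only one production, so no FIRST/FIRST conflict is possible there.

All alternatives of each non-terminal have pairwise disjoint FIRST sets.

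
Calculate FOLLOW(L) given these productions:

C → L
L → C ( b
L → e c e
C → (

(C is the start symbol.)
To compute FOLLOW(L), find every occurrence of L on a right-hand side N → α L β: add FIRST(β) \ {ε}, and if β is empty or nullable also add FOLLOW(N). Iterate to a fixed point.

In C → L: L is at the end, add FOLLOW(C)

The FOLLOW sets referred to above (computed the same way, to a fixed point):
  FOLLOW(C) = { $, '(' }

Taking the union: FOLLOW(L) = { $, '(' }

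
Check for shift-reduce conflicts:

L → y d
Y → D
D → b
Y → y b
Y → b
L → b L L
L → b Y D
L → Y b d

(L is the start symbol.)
A shift-reduce conflict occurs when an LR(0) state has both:
  - a complete (reduce) item [A → α .] (dot at the end), and
  - a shift item [B → β . c γ] (dot before a terminal).

Augment with L' → L and build the canonical LR(0) collection (I0 = CLOSURE({[L' → . L]}), then GOTO on every symbol after a dot until no new states appear). It has 15 states:
  I0: { [D → . b], [L → . Y b d], [L → . b L L], [L → . b Y D], [L → . y d], [L' → . L], [Y → . D], [Y → . b], [Y → . y b] }  — shift
  I1: { [Y → D .] }  — reduce
  I2: { [L' → L .] }  — accept
  I3: { [L → Y . b d] }  — shift
  I4: { [D → . b], [D → b .], [L → . Y b d], [L → . b L L], [L → . b Y D], [L → . y d], [L → b . L L], [L → b . Y D], [Y → . D], [Y → . b], [Y → . y b], [Y → b .] }  — shift, 2 reduces
  I5: { [L → y . d], [Y → y . b] }  — shift
  I6: { [Y → y b .] }  — reduce
  I7: { [L → y d .] }  — reduce
  I8: { [D → . b], [L → . Y b d], [L → . b L L], [L → . b Y D], [L → . y d], [L → b L . L], [Y → . D], [Y → . b], [Y → . y b] }  — shift
  I9: { [D → . b], [L → Y . b d], [L → b Y . D] }  — shift
  I10: { [L → b Y D .] }  — reduce
  I11: { [D → b .], [L → Y b . d] }  — shift, reduce
  I12: { [L → Y b d .] }  — reduce
  I13: { [L → b L L .] }  — reduce
  I14: { [L → Y b . d] }  — shift

I4 contains reduce items [D → b .], [Y → b .] and shift items [D → . b], [L → . b L L], [L → . b Y D], [L → . y d], [Y → . b], [Y → . y b] — shift-reduce conflict.
I11 contains reduce item [D → b .] and shift item [L → Y b . d] — shift-reduce conflict.

Answer: Yes — I4: [D → b .] vs [D → . b]; I11: [D → b .] vs [L → Y b . d]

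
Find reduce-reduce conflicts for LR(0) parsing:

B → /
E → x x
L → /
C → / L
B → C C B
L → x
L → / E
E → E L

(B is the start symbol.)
Augment with B' → B and build the canonical LR(0) collection (I0 = CLOSURE({[B' → . B]}), then GOTO on every symbol after a dot until no new states appear). It has 14 states:
  I0: { [B → . /], [B → . C C B], [B' → . B], [C → . / L] }  — shift
  I1: { [B → / .], [C → / . L], [L → . / E], [L → . /], [L → . x] }  — shift, reduce
  I2: { [B' → B .] }  — accept
  I3: { [B → C . C B], [C → . / L] }  — shift
  I4: { [C → / . L], [L → . / E], [L → . /], [L → . x] }  — shift
  I5: { [B → . /], [B → . C C B], [B → C C . B], [C → . / L] }  — shift
  I6: { [B → C C B .] }  — reduce
  I7: { [E → . E L], [E → . x x], [L → / . E], [L → / .] }  — shift, reduce
  I8: { [C → / L .] }  — reduce
  I9: { [L → x .] }  — reduce
  I10: { [E → E . L], [L → . / E], [L → . /], [L → . x], [L → / E .] }  — shift, reduce
  I11: { [E → x . x] }  — shift
  I12: { [E → x x .] }  — reduce
  I13: { [E → E L .] }  — reduce

No state contains more than one complete item.

Answer: No reduce-reduce conflicts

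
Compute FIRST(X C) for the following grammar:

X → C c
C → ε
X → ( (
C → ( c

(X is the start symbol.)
{ '(', 'c' }

FIRST sets of the non-terminals involved (from the grammar, by fixed-point iteration):
  FIRST(X) = { '(', 'c' }

To compute FIRST(X C), process the symbols left to right:
Symbol X is a non-terminal. Add FIRST(X) \ {ε} = { '(', 'c' }
X is not nullable (ε ∉ FIRST(X)), so stop here.
FIRST(X C) = { '(', 'c' }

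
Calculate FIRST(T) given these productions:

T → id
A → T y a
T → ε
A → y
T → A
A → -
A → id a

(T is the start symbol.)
{ '-', 'id', 'y', ε }

To compute FIRST(T), examine every production with T on the left-hand side, reading each right-hand side left to right until a non-nullable symbol is reached.

FIRST sets of the other non-terminals involved (by the same procedure, iterated to a fixed point):
  FIRST(A) = { '-', 'id', 'y' }

From T → id:
  - id is a terminal: add 'id' and stop
From T → ε:
  - ε-production, so ε ∈ FIRST(T)
From T → A:
  - A is a non-terminal: add FIRST(A) \ {ε} = { '-', 'id', 'y' }
    A is not nullable, so stop

Collecting: FIRST(T) = { '-', 'id', 'y', ε }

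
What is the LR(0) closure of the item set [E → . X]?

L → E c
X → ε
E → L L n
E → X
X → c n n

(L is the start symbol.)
{ [E → . X], [X → . c n n], [X → .] }

Start with: [E → . X]
  [E → . X] has the dot before X: add [X → .], [X → . c n n]
No further items can be added.

CLOSURE = { [E → . X], [X → . c n n], [X → .] }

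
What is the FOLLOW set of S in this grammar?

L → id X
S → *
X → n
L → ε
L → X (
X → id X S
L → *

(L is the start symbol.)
{ $, '(', '*' }

To compute FOLLOW(S), find every occurrence of S on a right-hand side N → α S β: add FIRST(β) \ {ε}, and if β is empty or nullable also add FOLLOW(N). Iterate to a fixed point.

In X → id X S: S is at the end, add FOLLOW(X)

The FOLLOW sets referred to above (computed the same way, to a fixed point):
  FOLLOW(X) = { $, '(', '*' }

Taking the union: FOLLOW(S) = { $, '(', '*' }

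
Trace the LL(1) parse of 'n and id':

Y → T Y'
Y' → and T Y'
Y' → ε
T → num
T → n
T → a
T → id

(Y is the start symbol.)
LL(1) parsing maintains a stack (initially the start symbol over $) and the input. At each step: if the stack top is a terminal, match it against the current input token; if it is a non-terminal N, replace it with the RHS of M[N, lookahead] (the unique production whose predict set contains the lookahead).

Stack is shown with the top on the left.

Stack       Input       Action
------------------------------
Y $         n and id $  output Y → T Y'
T Y' $      n and id $  output T → n
n Y' $      n and id $  match 'n'
Y' $        and id $    output Y' → and T Y'
and T Y' $  and id $    match 'and'
T Y' $      id $        output T → id
id Y' $     id $        match 'id'
Y' $        $           output Y' → ε
$           $           accept

The string is accepted.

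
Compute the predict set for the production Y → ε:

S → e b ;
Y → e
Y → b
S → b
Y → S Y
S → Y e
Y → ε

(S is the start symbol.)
PREDICT(Y → ε) = (FIRST(RHS) \ {ε}) ∪ (FOLLOW(Y) if ε ∈ FIRST(RHS), i.e. RHS ⇒* ε)
The right-hand side is ε (FIRST(ε) = { ε }), so the predict set is FOLLOW(Y) = { 'e' }
PREDICT(Y → ε) = { 'e' }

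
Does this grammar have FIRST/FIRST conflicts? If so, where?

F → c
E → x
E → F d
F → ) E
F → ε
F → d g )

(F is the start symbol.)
No FIRST/FIRST conflicts.

A FIRST/FIRST conflict occurs when two productions N → α and N → β for the same non-terminal have FIRST(α) ∩ FIRST(β) ≠ ∅ (with ε ∈ FIRST of a nullable right-hand side, so two nullable alternatives also conflict).

FIRST sets of the non-terminals at (or reachable through a nullable prefix from) the front of some alternative:
  FIRST(F) = { ')', 'c', 'd', ε }

Productions for F:
  F → c: FIRST = { 'c' }
  F → ) E: FIRST = { ')' }
  F → ε: FIRST = { ε }
  F → d g ): FIRST = { 'd' }
Productions for E:
  E → x: FIRST = { 'x' }
  E → F d: FIRST = { ')', 'c', 'd' }

All alternatives of each non-terminal have pairwise disjoint FIRST sets.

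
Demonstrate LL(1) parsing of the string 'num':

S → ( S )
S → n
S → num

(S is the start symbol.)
LL(1) parsing maintains a stack (initially the start symbol over $) and the input. At each step: if the stack top is a terminal, match it against the current input token; if it is a non-terminal N, replace it with the RHS of M[N, lookahead] (the unique production whose predict set contains the lookahead).

Stack is shown with the top on the left.

Stack  Input  Action
--------------------
S $    num $  output S → num
num $  num $  match 'num'
$      $      accept

The string is accepted.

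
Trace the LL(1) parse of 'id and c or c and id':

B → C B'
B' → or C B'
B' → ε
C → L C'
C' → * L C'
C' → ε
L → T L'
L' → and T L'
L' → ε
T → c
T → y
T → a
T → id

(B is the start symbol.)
Stack is shown with the top on the left.

Stack             Input                   Action
------------------------------------------------
B $               id and c or c and id $  output B → C B'
C B' $            id and c or c and id $  output C → L C'
L C' B' $         id and c or c and id $  output L → T L'
T L' C' B' $      id and c or c and id $  output T → id
id L' C' B' $     id and c or c and id $  match 'id'
L' C' B' $        and c or c and id $     output L' → and T L'
and T L' C' B' $  and c or c and id $     match 'and'
T L' C' B' $      c or c and id $         output T → c
c L' C' B' $      c or c and id $         match 'c'
L' C' B' $        or c and id $           output L' → ε
C' B' $           or c and id $           output C' → ε
B' $              or c and id $           output B' → or C B'
or C B' $         or c and id $           match 'or'
C B' $            c and id $              output C → L C'
L C' B' $         c and id $              output L → T L'
T L' C' B' $      c and id $              output T → c
c L' C' B' $      c and id $              match 'c'
L' C' B' $        and id $                output L' → and T L'
and T L' C' B' $  and id $                match 'and'
T L' C' B' $      id $                    output T → id
id L' C' B' $     id $                    match 'id'
L' C' B' $        $                       output L' → ε
C' B' $           $                       output C' → ε
B' $              $                       output B' → ε
$                 $                       accept

The string is accepted.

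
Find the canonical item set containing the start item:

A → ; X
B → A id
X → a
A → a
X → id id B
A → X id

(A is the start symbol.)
First, augment the grammar with A' → A
I₀ = CLOSURE({ [A' → . A] }):
  [A' → . A] has the dot before A: add [A → . ; X], [A → . a], [A → . X id]
  [A → . X id] has the dot before X: add [X → . a], [X → . id id B]
No further items can be added.

I₀ = { [A → . ; X], [A → . X id], [A → . a], [A' → . A], [X → . a], [X → . id id B] }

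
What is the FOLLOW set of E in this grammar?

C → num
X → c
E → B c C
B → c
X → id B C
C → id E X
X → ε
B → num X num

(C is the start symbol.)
In C → id E X: E is followed by X, add FIRST(X) \ {ε} = { 'c', 'id' }
  X is nullable, so also add FOLLOW(C)

The FOLLOW sets referred to above (computed the same way, to a fixed point):
  FOLLOW(C) = { $, 'c', 'id', 'num' }

Taking the union: FOLLOW(E) = { $, 'c', 'id', 'num' }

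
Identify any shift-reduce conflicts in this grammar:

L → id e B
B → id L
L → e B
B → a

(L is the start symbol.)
No shift-reduce conflicts

Augment with L' → L and build the canonical LR(0) collection (I0 = CLOSURE({[L' → . L]}), then GOTO on every symbol after a dot until no new states appear). It has 10 states:
  I0: { [L → . e B], [L → . id e B], [L' → . L] }  — shift
  I1: { [L' → L .] }  — accept
  I2: { [B → . a], [B → . id L], [L → e . B] }  — shift
  I3: { [L → id . e B] }  — shift
  I4: { [B → . a], [B → . id L], [L → id e . B] }  — shift
  I5: { [L → id e B .] }  — reduce
  I6: { [B → a .] }  — reduce
  I7: { [B → id . L], [L → . e B], [L → . id e B] }  — shift
  I8: { [B → id L .] }  — reduce
  I9: { [L → e B .] }  — reduce

No state contains both a complete item and a shift item.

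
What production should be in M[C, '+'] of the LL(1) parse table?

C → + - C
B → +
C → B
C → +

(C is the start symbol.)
C → + - C, C → B, C → +

To find M[C, '+'], we find productions for C where '+' is in the predict set (PREDICT(N → α) = (FIRST(α) \ {ε}) ∪ (FOLLOW(N) if α ⇒* ε)).

Relevant sets:
  FIRST(B) = { '+' }

C → + - C: PREDICT = { '+' }
  '+' is in predict set, so this production goes in M[C, '+']
C → B: PREDICT = { '+' }
  '+' is in predict set, so this production goes in M[C, '+']
C → +: PREDICT = { '+' }
  '+' is in predict set, so this production goes in M[C, '+']

M[C, '+'] = C → + - C, C → B, C → +  (a multiply-defined cell — the grammar is not LL(1))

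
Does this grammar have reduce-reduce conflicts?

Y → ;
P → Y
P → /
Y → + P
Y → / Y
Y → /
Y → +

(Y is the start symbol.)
A reduce-reduce conflict occurs when an LR(0) state has two complete items [A → α .] and [B → β .] — both call for a reduction, and with no lookahead the parser cannot choose between them.

Augment with Y' → Y and build the canonical LR(0) collection (I0 = CLOSURE({[Y' → . Y]}), then GOTO on every symbol after a dot until no new states appear). It has 9 states:
  I0: { [Y → . + P], [Y → . +], [Y → . / Y], [Y → . /], [Y → . ;], [Y' → . Y] }  — shift
  I1: { [P → . /], [P → . Y], [Y → + . P], [Y → + .], [Y → . + P], [Y → . +], [Y → . / Y], [Y → . /], [Y → . ;] }  — shift, reduce
  I2: { [Y → . + P], [Y → . +], [Y → . / Y], [Y → . /], [Y → . ;], [Y → / . Y], [Y → / .] }  — shift, reduce
  I3: { [Y → ; .] }  — reduce
  I4: { [Y' → Y .] }  — accept
  I5: { [Y → / Y .] }  — reduce
  I6: { [P → / .], [Y → . + P], [Y → . +], [Y → . / Y], [Y → . /], [Y → . ;], [Y → / . Y], [Y → / .] }  — shift, 2 reduces
  I7: { [Y → + P .] }  — reduce
  I8: { [P → Y .] }  — reduce

I6 contains complete items [P → / .], [Y → / .] — reduce-reduce conflict.

Answer: Yes — I6: [P → / .] vs [Y → / .]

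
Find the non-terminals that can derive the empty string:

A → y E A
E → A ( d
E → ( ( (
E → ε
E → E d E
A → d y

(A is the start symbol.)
{ 'E' }

A non-terminal is nullable if it can derive ε (the empty string): either it has an ε-production, or it has a production whose right-hand side consists entirely of nullable non-terminals.

ε-productions: E → ε
So E is immediately nullable.
No further non-terminal can be added: every production for the remaining non-terminals contains a terminal or a non-nullable non-terminal.
Nullable = { 'E' }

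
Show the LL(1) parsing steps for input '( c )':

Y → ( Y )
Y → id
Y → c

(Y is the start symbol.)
Stack is shown with the top on the left.

Stack    Input    Action
------------------------
Y $      ( c ) $  output Y → ( Y )
( Y ) $  ( c ) $  match '('
Y ) $    c ) $    output Y → c
c ) $    c ) $    match 'c'
) $      ) $      match ')'
$        $        accept

The string is accepted.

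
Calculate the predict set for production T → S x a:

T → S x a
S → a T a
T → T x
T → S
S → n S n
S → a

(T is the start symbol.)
PREDICT(T → S x a) = (FIRST(RHS) \ {ε}) ∪ (FOLLOW(T) if ε ∈ FIRST(RHS), i.e. RHS ⇒* ε)
FIRST(S) = { 'a', 'n' }
FIRST(S x a) = { 'a', 'n' }
ε ∉ FIRST(S x a), so FOLLOW(T) is not added.
PREDICT(T → S x a) = { 'a', 'n' }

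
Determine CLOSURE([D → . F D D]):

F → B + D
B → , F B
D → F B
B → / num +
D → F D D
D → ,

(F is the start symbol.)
Start with: [D → . F D D]
  [D → . F D D] has the dot before F: add [F → . B + D]
  [F → . B + D] has the dot before B: add [B → . , F B], [B → . / num +]
No further items can be added.

CLOSURE = { [B → . , F B], [B → . / num +], [D → . F D D], [F → . B + D] }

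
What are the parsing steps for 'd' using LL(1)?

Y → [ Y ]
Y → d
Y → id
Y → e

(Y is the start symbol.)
LL(1) parsing maintains a stack (initially the start symbol over $) and the input. At each step: if the stack top is a terminal, match it against the current input token; if it is a non-terminal N, replace it with the RHS of M[N, lookahead] (the unique production whose predict set contains the lookahead).

Stack is shown with the top on the left.

Stack  Input  Action
--------------------
Y $    d $    output Y → d
d $    d $    match 'd'
$      $      accept

The string is accepted.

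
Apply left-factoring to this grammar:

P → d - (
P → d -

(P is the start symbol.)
Left-factoring transforms A → αβ₁ | αβ₂ into A → αA' and A' → β₁ | β₂
(α is the longest common prefix among the alternatives). Repeat until
no nonterminal has two alternatives with a common prefix.

Round 1: P has alternatives sharing prefix 'd -'. Introduce P': P → d - P'
  Add: P' → (
  Add: P' → ε

No remaining common prefixes — done.

Resulting grammar:
P → d - P'
P' → (
P' → ε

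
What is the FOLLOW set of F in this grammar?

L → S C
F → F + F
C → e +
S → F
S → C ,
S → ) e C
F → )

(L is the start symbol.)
To compute FOLLOW(F), find every occurrence of F on a right-hand side N → α F β: add FIRST(β) \ {ε}, and if β is empty or nullable also add FOLLOW(N). Iterate to a fixed point.

In F → F + F: F is followed by '+' F, add FIRST('+' F) \ {ε} = { '+' }
In F → F + F: F is at the end; this adds FOLLOW(F) to itself — nothing new
In S → F: F is at the end, add FOLLOW(S)

The FOLLOW sets referred to above (computed the same way, to a fixed point):
  FOLLOW(S) = { 'e' }

Taking the union: FOLLOW(F) = { '+', 'e' }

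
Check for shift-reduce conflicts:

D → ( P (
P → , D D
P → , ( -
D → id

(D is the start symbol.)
A shift-reduce conflict occurs when an LR(0) state has both:
  - a complete (reduce) item [A → α .] (dot at the end), and
  - a shift item [B → β . c γ] (dot before a terminal).

Augment with D' → D and build the canonical LR(0) collection (I0 = CLOSURE({[D' → . D]}), then GOTO on every symbol after a dot until no new states appear). It has 11 states:
  I0: { [D → . ( P (], [D → . id], [D' → . D] }  — shift
  I1: { [D → ( . P (], [P → . , ( -], [P → . , D D] }  — shift
  I2: { [D' → D .] }  — accept
  I3: { [D → id .] }  — reduce
  I4: { [D → . ( P (], [D → . id], [P → , . ( -], [P → , . D D] }  — shift
  I5: { [D → ( P . (] }  — shift
  I6: { [D → ( P ( .] }  — reduce
  I7: { [D → ( . P (], [P → , ( . -], [P → . , ( -], [P → . , D D] }  — shift
  I8: { [D → . ( P (], [D → . id], [P → , D . D] }  — shift
  I9: { [P → , D D .] }  — reduce
  I10: { [P → , ( - .] }  — reduce

No state contains both a complete item and a shift item.

Answer: No shift-reduce conflicts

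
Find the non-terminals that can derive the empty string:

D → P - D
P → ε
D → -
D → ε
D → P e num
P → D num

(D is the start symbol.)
A non-terminal is nullable if it can derive ε (the empty string): either it has an ε-production, or it has a production whose right-hand side consists entirely of nullable non-terminals.

ε-productions: P → ε, D → ε
So P, D are immediately nullable.
Every non-terminal is now nullable.
Nullable = { 'D', 'P' }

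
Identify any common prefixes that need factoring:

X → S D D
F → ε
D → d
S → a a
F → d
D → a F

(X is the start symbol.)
Left-factoring is needed when two productions for the same non-terminal
share a common prefix on the right-hand side.

Productions for F:
  F → ε
  F → d
Productions for D:
  D → d
  D → a F

No common prefixes found.

Answer: No, left-factoring is not needed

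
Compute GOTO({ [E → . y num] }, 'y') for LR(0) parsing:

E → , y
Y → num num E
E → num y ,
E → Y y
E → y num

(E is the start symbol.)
{ [E → y . num] }

GOTO(I, 'y') = CLOSURE({ [A → αX.β] : [A → α.Xβ] ∈ I, X = 'y' })

Items with dot before 'y', with the dot advanced:
  [E → . y num] → [E → y . num]
Closure adds nothing (no advanced item has the dot before a non-terminal).

GOTO = { [E → y . num] }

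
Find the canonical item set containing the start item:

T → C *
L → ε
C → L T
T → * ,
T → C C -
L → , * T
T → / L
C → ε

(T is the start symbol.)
First, augment the grammar with T' → T
I₀ = CLOSURE({ [T' → . T] }):
  [T' → . T] has the dot before T: add [T → . C *], [T → . * ,], [T → . C C -], [T → . / L]
  [T → . C *] has the dot before C: add [C → . L T], [C → .]
  [C → . L T] has the dot before L: add [L → .], [L → . , * T]
No further items can be added.

I₀ = { [C → . L T], [C → .], [L → . , * T], [L → .], [T → . * ,], [T → . / L], [T → . C *], [T → . C C -], [T' → . T] }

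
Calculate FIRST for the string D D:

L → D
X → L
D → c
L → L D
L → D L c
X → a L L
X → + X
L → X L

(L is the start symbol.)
FIRST sets of the non-terminals involved (from the grammar, by fixed-point iteration):
  FIRST(D) = { 'c' }

To compute FIRST(D D), process the symbols left to right:
Symbol D is a non-terminal. Add FIRST(D) \ {ε} = { 'c' }
D is not nullable (ε ∉ FIRST(D)), so stop here.
FIRST(D D) = { 'c' }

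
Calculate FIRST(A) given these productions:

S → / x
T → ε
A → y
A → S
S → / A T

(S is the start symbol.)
To compute FIRST(A), examine every production with A on the left-hand side, reading each right-hand side left to right until a non-nullable symbol is reached.

FIRST sets of the other non-terminals involved (by the same procedure, iterated to a fixed point):
  FIRST(S) = { '/' }

From A → y:
  - y is a terminal: add 'y' and stop
From A → S:
  - S is a non-terminal: add FIRST(S) \ {ε} = { '/' }
    S is not nullable, so stop

Collecting: FIRST(A) = { '/', 'y' }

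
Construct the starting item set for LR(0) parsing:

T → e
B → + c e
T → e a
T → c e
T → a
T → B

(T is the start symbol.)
First, augment the grammar with T' → T
I₀ = CLOSURE({ [T' → . T] }):
  [T' → . T] has the dot before T: add [T → . e], [T → . e a], [T → . c e], [T → . a], [T → . B]
  [T → . B] has the dot before B: add [B → . + c e]
No further items can be added.

I₀ = { [B → . + c e], [T → . B], [T → . a], [T → . c e], [T → . e a], [T → . e], [T' → . T] }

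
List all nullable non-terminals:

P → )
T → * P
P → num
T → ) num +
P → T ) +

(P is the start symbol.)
A non-terminal is nullable if it can derive ε (the empty string): either it has an ε-production, or it has a production whose right-hand side consists entirely of nullable non-terminals.

There are no ε-productions, so no non-terminal can derive ε.
No non-terminals are nullable.

Answer: None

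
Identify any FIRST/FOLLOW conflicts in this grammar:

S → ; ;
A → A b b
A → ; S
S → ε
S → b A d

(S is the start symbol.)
A FIRST/FOLLOW conflict occurs when a non-terminal N has a nullable alternative N → β (β ⇒* ε) and another alternative N → α with FIRST(α) ∩ FOLLOW(N) ≠ ∅: on such a lookahead the parser cannot decide between expanding α and letting N vanish via β.

Nullable non-terminals: S.

S: nullable alternative(s) S → ε; FOLLOW(S) = { $, 'b', 'd' }
  S → ; ;: FIRST \ {ε} = { ';' } — disjoint from FOLLOW(S)
  S → ε: FIRST \ {ε} = { } — this is the only nullable alternative, skip
  S → b A d: FIRST \ {ε} = { 'b' } — overlaps FOLLOW(S) on { 'b' }: CONFLICT

A has no nullable alternative, so no FIRST/FOLLOW check is needed there.

So the grammar has 1 FIRST/FOLLOW conflict (marked CONFLICT above).

Answer: Yes. S → b A d with FOLLOW(S) on { 'b' }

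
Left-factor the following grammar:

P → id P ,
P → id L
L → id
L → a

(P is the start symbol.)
P → id P'
P' → P ,
P' → L
L → id
L → a

Left-factoring transforms A → αβ₁ | αβ₂ into A → αA' and A' → β₁ | β₂
(α is the longest common prefix among the alternatives). Repeat until
no nonterminal has two alternatives with a common prefix.

Round 1: P has alternatives sharing prefix 'id'. Introduce P': P → id P'
  Add: P' → P ,
  Add: P' → L

No remaining common prefixes — done.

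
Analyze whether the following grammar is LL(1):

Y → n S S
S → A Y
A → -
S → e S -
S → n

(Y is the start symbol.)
Yes, the grammar is LL(1).

Relevant sets:
  FIRST(A) = { '-' }

For S:
  PREDICT(S → A Y) = { '-' }
  PREDICT(S → e S '-') = { 'e' }
  PREDICT(S → n) = { 'n' }
Y, A have a single production, so nothing to check there.

All predict sets are disjoint. The grammar IS LL(1).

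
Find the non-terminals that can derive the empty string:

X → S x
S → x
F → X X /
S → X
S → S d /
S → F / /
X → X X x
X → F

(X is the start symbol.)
None

There are no ε-productions, so no non-terminal can derive ε.
No non-terminals are nullable.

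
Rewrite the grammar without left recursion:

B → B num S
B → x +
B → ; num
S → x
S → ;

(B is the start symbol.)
B → x + B'
B → ; num B'
B' → num S B'
B' → ε
S → x
S → ;

B is directly left-recursive. The standard transformation for
  A → A α₁ | ... | A α_m | β₁ | ... | β_n
is
  A  → β₁ A' | ... | β_n A'
  A' → α₁ A' | ... | α_m A' | ε

B → x + becomes B → x + B'
B → ; num becomes B → ; num B'
B → B num S becomes B' → num S B'
Add B' → ε

Productions for other non-terminals are unchanged:
  S → x
  S → ;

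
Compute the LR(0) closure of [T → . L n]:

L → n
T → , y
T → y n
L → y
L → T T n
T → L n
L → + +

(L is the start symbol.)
{ [L → . + +], [L → . T T n], [L → . n], [L → . y], [T → . , y], [T → . L n], [T → . y n] }

To compute CLOSURE, for each item [A → α.Bβ] where B is a non-terminal, add [B → .γ] for all productions B → γ; repeat for the newly added items until nothing changes.

Start with: [T → . L n]
  [T → . L n] has the dot before L: add [L → . n], [L → . y], [L → . T T n], [L → . + +]
  [L → . T T n] has the dot before T: add [T → . , y], [T → . y n]
No further items can be added.

CLOSURE = { [L → . + +], [L → . T T n], [L → . n], [L → . y], [T → . , y], [T → . L n], [T → . y n] }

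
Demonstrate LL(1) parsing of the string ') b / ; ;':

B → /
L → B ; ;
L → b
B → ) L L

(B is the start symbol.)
LL(1) parsing maintains a stack (initially the start symbol over $) and the input. At each step: if the stack top is a terminal, match it against the current input token; if it is a non-terminal N, replace it with the RHS of M[N, lookahead] (the unique production whose predict set contains the lookahead).

Stack is shown with the top on the left.

Stack    Input        Action
----------------------------
B $      ) b / ; ; $  output B → ) L L
) L L $  ) b / ; ; $  match ')'
L L $    b / ; ; $    output L → b
b L $    b / ; ; $    match 'b'
L $      / ; ; $      output L → B ; ;
B ; ; $  / ; ; $      output B → /
/ ; ; $  / ; ; $      match '/'
; ; $    ; ; $        match ';'
; $      ; $          match ';'
$        $            accept

The string is accepted.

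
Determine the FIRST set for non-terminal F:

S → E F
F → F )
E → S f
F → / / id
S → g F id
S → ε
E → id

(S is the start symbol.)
{ '/' }

To compute FIRST(F), examine every production with F on the left-hand side, reading each right-hand side left to right until a non-nullable symbol is reached.

From F → F ):
  - F is the symbol being defined: contributes nothing new
    F is not nullable, so stop
From F → / / id:
  - '/' is a terminal: add '/' and stop

Collecting: FIRST(F) = { '/' }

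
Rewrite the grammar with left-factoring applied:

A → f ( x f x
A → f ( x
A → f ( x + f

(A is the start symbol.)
Left-factoring transforms A → αβ₁ | αβ₂ into A → αA' and A' → β₁ | β₂
(α is the longest common prefix among the alternatives). Repeat until
no nonterminal has two alternatives with a common prefix.

Round 1: A has alternatives sharing prefix 'f ( x'. Introduce A': A → f ( x A'
  Add: A' → f x
  Add: A' → ε
  Add: A' → + f

No remaining common prefixes — done.

Resulting grammar:
A → f ( x A'
A' → f x
A' → ε
A' → + f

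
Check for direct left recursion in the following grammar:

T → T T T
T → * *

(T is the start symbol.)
Yes, T is left-recursive

T → T T T: LEFT RECURSIVE (starts with T)
T → * *: starts with '*'

The grammar has direct left recursion on: T.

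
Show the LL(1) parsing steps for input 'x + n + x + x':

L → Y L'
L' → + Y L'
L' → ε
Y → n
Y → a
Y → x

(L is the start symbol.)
LL(1) parsing maintains a stack (initially the start symbol over $) and the input. At each step: if the stack top is a terminal, match it against the current input token; if it is a non-terminal N, replace it with the RHS of M[N, lookahead] (the unique production whose predict set contains the lookahead).

Stack is shown with the top on the left.

Stack     Input            Action
---------------------------------
L $       x + n + x + x $  output L → Y L'
Y L' $    x + n + x + x $  output Y → x
x L' $    x + n + x + x $  match 'x'
L' $      + n + x + x $    output L' → + Y L'
+ Y L' $  + n + x + x $    match '+'
Y L' $    n + x + x $      output Y → n
n L' $    n + x + x $      match 'n'
L' $      + x + x $        output L' → + Y L'
+ Y L' $  + x + x $        match '+'
Y L' $    x + x $          output Y → x
x L' $    x + x $          match 'x'
L' $      + x $            output L' → + Y L'
+ Y L' $  + x $            match '+'
Y L' $    x $              output Y → x
x L' $    x $              match 'x'
L' $      $                output L' → ε
$         $                accept

The string is accepted.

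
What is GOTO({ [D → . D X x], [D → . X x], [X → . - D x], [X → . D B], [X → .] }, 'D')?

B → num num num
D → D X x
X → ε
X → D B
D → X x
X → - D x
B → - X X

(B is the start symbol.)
{ [B → . - X X], [B → . num num num], [D → . D X x], [D → . X x], [D → D . X x], [X → . - D x], [X → . D B], [X → .], [X → D . B] }

GOTO(I, 'D') = CLOSURE({ [A → αX.β] : [A → α.Xβ] ∈ I, X = 'D' })

Items with dot before 'D', with the dot advanced:
  [D → . D X x] → [D → D . X x]
  [X → . D B] → [X → D . B]
Closure of the advanced items:
  [D → D . X x] has the dot before X: add [X → .], [X → . D B], [X → . - D x]
  [X → D . B] has the dot before B: add [B → . num num num], [B → . - X X]
  [X → . D B] has the dot before D: add [D → . D X x], [D → . X x]

GOTO = { [B → . - X X], [B → . num num num], [D → . D X x], [D → . X x], [D → D . X x], [X → . - D x], [X → . D B], [X → .], [X → D . B] }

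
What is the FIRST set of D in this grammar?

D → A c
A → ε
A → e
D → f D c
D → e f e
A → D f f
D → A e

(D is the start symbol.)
{ 'c', 'e', 'f' }

FIRST sets of the other non-terminals involved (by the same procedure, iterated to a fixed point):
  FIRST(A) = { 'c', 'e', 'f', ε }

From D → A c:
  - A is a non-terminal: add FIRST(A) \ {ε} = { 'c', 'e', 'f' }
    A is nullable, so continue to the next symbol
  - c is a terminal: add 'c' and stop
From D → f D c:
  - f is a terminal: add 'f' and stop
From D → e f e:
  - e is a terminal: add 'e' and stop
From D → A e:
  - A is a non-terminal: add FIRST(A) \ {ε} = { 'c', 'e', 'f' }
    A is nullable, so continue to the next symbol
  - e is a terminal: add 'e' and stop

Collecting: FIRST(D) = { 'c', 'e', 'f' }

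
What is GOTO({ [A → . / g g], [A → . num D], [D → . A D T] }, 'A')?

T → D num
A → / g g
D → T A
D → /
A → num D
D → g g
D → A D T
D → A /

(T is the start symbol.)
GOTO(I, 'A') = CLOSURE({ [A → αX.β] : [A → α.Xβ] ∈ I, X = 'A' })

Items with dot before 'A', with the dot advanced:
  [D → . A D T] → [D → A . D T]
Closure of the advanced items:
  [D → A . D T] has the dot before D: add [D → . T A], [D → . /], [D → . g g], [D → . A D T], [D → . A /]
  [D → . T A] has the dot before T: add [T → . D num]
  [D → . A D T] has the dot before A: add [A → . / g g], [A → . num D]

GOTO = { [A → . / g g], [A → . num D], [D → . /], [D → . A /], [D → . A D T], [D → . T A], [D → . g g], [D → A . D T], [T → . D num] }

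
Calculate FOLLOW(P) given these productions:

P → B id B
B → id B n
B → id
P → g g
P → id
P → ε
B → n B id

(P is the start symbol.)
{ $ }

P is the start symbol, so $ ∈ FOLLOW(P).
P does not occur on any right-hand side.

Taking the union: FOLLOW(P) = { $ }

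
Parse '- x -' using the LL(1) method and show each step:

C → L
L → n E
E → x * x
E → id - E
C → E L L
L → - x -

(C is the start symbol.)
LL(1) parsing maintains a stack (initially the start symbol over $) and the input. At each step: if the stack top is a terminal, match it against the current input token; if it is a non-terminal N, replace it with the RHS of M[N, lookahead] (the unique production whose predict set contains the lookahead).

Stack is shown with the top on the left.

Stack    Input    Action
------------------------
C $      - x - $  output C → L
L $      - x - $  output L → - x -
- x - $  - x - $  match '-'
x - $    x - $    match 'x'
- $      - $      match '-'
$        $        accept

The string is accepted.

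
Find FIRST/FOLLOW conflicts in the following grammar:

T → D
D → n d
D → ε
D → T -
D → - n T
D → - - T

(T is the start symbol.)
Yes. D → T '-' with FOLLOW(D) on { '-' }; D → '-' n T with FOLLOW(D) on { '-' }; D → '-' '-' T with FOLLOW(D) on { '-' }

Nullable non-terminals: D, T.
FIRST sets used below: FIRST(T) = { '-', 'n', ε }

D: nullable alternative(s) D → ε; FOLLOW(D) = { $, '-' }
  D → n d: FIRST \ {ε} = { 'n' } — disjoint from FOLLOW(D)
  D → ε: FIRST \ {ε} = { } — this is the only nullable alternative, skip
  D → T -: FIRST \ {ε} = { '-', 'n' } — overlaps FOLLOW(D) on { '-' }: CONFLICT
  D → - n T: FIRST \ {ε} = { '-' } — overlaps FOLLOW(D) on { '-' }: CONFLICT
  D → - - T: FIRST \ {ε} = { '-' } — overlaps FOLLOW(D) on { '-' }: CONFLICT
T has a nullable alternative but only one production, so nothing to check.

So the grammar has 3 FIRST/FOLLOW conflicts (marked CONFLICT above).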